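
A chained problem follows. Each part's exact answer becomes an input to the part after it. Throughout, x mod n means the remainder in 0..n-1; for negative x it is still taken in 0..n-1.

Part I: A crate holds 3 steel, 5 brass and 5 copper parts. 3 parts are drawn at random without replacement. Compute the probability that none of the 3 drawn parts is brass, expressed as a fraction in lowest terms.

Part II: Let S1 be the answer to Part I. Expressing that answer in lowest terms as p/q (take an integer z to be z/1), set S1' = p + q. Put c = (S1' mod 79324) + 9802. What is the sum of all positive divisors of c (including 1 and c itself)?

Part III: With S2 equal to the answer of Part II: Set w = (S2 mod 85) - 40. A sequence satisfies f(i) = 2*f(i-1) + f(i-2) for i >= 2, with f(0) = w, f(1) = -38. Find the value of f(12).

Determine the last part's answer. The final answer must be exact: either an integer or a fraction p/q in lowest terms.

-589831

Part I: total draws C(13,3) = 286; favorable C(8,3) = 56; P = 28/143; answer 28/143
Part II: S1 = 28/143; threaded value p + q = 171; c = 9973; 9973 is prime, so its only divisors are 1 and 9973; sigma = 1 + 9973 = 9974; answer 9974
Part III: S2 = 9974; w = -11; f(2) = 2*(-38) + 1*(-11) = -87; iterating: f(2)=-87, f(3)=-212, f(4)=-511, f(5)=-1234, f(6)=-2979, f(7)=-7192, f(8)=-17363, f(9)=-41918, f(10)=-101199, f(11)=-244316, f(12)=-589831; answer -589831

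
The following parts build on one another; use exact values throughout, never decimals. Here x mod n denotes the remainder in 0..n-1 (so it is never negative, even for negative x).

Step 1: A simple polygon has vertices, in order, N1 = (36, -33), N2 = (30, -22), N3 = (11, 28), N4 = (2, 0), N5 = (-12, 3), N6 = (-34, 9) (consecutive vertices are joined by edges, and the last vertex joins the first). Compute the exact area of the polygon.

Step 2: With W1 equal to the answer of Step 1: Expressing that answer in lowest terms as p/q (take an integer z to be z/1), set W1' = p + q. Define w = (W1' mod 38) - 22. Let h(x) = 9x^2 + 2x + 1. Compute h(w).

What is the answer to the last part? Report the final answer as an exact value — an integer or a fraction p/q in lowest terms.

41

Step 1: cross terms: (36*-22 - 30*-33)=198, (30*28 - 11*-22)=1082, (11*0 - 2*28)=-56, (2*3 - -12*0)=6, (-12*9 - -34*3)=-6, (-34*-33 - 36*9)=798; twice the area = |2022| = 2022; area = 1011; answer 1011
Step 2: W1 = 1011; threaded value p + q = 1012; w = 2; 9*(2)^2 + 2*(2)^1 + 1 = (36) + (4) + (1) = 41; answer 41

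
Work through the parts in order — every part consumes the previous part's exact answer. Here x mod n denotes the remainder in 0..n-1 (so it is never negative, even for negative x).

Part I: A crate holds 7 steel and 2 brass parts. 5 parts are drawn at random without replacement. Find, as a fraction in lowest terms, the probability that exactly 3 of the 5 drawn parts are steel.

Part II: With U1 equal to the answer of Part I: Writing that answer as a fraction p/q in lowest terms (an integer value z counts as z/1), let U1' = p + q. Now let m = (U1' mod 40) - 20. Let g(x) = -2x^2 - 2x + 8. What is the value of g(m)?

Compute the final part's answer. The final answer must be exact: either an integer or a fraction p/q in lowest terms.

Part I: total draws C(9,5) = 126; favorable C(7,3)*C(2,2) = 35; P = 5/18; answer 5/18
Part II: U1 = 5/18; threaded value p + q = 23; m = 3; -2*(3)^2 - 2*(3)^1 + 8 = (-18) + (-6) + (8) = -16; answer -16

-16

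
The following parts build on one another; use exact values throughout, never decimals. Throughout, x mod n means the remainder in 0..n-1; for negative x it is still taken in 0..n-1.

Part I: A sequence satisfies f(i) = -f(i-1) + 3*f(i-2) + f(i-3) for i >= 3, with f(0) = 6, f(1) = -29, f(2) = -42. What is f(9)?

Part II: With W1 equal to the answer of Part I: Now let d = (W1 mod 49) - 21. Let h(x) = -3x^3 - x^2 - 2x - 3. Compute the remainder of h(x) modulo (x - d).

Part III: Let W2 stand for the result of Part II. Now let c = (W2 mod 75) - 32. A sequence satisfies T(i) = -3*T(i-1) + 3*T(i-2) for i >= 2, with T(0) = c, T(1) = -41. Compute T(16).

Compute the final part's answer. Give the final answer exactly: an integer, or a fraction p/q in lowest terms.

Part I: f(3) = -1*(-42) + 3*(-29) + 1*(6) = -39; iterating: f(3)=-39, f(4)=-116, f(5)=-43, f(6)=-344, f(7)=99, f(8)=-1174, f(9)=1127; answer 1127
Part II: W1 = 1127; d = -21; remainder = value at the root: -3*(-21)^3 - 1*(-21)^2 - 2*(-21)^1 - 3 = (27783) + (-441) + (42) + (-3) = 27381; answer 27381
Part III: W2 = 27381; c = -26; T(2) = -3*(-41) + 3*(-26) = 45; iterating: T(2)=45, T(3)=-258, T(4)=909, T(5)=-3501, T(6)=13230, T(7)=-50193, T(8)=190269, T(9)=-721386, T(10)=2734965, T(11)=-10369053, T(12)=39312054, T(13)=-149043321, T(14)=565066125, T(15)=-2142328338, T(16)=8122183389; answer 8122183389

8122183389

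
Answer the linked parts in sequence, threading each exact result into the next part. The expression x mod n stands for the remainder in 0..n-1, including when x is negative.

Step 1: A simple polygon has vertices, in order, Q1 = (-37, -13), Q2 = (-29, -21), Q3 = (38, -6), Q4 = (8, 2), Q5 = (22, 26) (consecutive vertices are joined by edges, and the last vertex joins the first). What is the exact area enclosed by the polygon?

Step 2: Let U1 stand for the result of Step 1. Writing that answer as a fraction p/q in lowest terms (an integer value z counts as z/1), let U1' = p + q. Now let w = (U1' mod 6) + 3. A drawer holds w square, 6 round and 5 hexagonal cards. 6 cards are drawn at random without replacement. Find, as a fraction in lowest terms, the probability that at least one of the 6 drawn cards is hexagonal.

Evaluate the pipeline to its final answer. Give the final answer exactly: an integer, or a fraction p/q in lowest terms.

Step 1: cross terms: (-37*-21 - -29*-13)=400, (-29*-6 - 38*-21)=972, (38*2 - 8*-6)=124, (8*26 - 22*2)=164, (22*-13 - -37*26)=676; twice the area = |2336| = 2336; area = 1168; answer 1168
Step 2: U1 = 1168; threaded value p + q = 1169; w = 8; total draws C(19,6) = 27132; complement C(14,6) = 3003; favorable 27132 - 3003 = 24129; P = 1149/1292; answer 1149/1292

1149/1292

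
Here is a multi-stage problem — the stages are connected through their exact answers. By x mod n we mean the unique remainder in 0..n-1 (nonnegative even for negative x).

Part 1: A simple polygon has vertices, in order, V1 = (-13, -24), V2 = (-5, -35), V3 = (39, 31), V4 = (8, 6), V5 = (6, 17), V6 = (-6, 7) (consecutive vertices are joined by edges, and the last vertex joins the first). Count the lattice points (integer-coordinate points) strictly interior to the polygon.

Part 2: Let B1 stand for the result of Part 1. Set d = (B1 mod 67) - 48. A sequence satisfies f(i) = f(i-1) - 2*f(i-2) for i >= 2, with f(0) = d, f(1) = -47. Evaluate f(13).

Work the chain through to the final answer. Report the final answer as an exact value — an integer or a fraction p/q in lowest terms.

Part 1: cross terms: (-13*-35 - -5*-24)=335, (-5*31 - 39*-35)=1210, (39*6 - 8*31)=-14, (8*17 - 6*6)=100, (6*7 - -6*17)=144, (-6*-24 - -13*7)=235; twice the area = |2010| = 2010; area = 1005; boundary points = 1 + 22 + 1 + 1 + 2 + 1 = 28; strictly interior points = area - boundary/2 + 1 = 992; answer 992
Part 2: B1 = 992; d = 6; f(2) = 1*(-47) - 2*(6) = -59; iterating: f(2)=-59, f(3)=35, f(4)=153, f(5)=83, f(6)=-223, f(7)=-389, f(8)=57, f(9)=835, f(10)=721, f(11)=-949, f(12)=-2391, f(13)=-493; answer -493

-493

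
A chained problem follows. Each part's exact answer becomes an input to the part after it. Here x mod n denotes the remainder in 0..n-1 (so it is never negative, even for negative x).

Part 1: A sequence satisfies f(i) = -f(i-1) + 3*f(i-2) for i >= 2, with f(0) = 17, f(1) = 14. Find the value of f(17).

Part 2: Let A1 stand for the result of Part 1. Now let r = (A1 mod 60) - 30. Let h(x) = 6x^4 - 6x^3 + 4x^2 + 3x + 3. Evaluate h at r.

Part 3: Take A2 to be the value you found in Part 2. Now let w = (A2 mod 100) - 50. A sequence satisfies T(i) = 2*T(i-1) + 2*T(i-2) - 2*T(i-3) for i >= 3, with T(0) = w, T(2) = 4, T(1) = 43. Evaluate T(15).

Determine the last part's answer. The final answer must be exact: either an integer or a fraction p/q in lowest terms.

64864

Part 1: f(2) = -1*(14) + 3*(17) = 37; iterating: f(2)=37, f(3)=5, f(4)=106, f(5)=-91, f(6)=409, f(7)=-682, f(8)=1909, f(9)=-3955, f(10)=9682, f(11)=-21547, f(12)=50593, f(13)=-115234, f(14)=267013, f(15)=-612715, f(16)=1413754, f(17)=-3251899; answer -3251899
Part 2: A1 = -3251899; r = 11; 6*(11)^4 - 6*(11)^3 + 4*(11)^2 + 3*(11)^1 + 3 = (87846) + (-7986) + (484) + (33) + (3) = 80380; answer 80380
Part 3: A2 = 80380; w = 30; T(3) = 2*(4) + 2*(43) - 2*(30) = 34; iterating: T(3)=34, T(4)=-10, T(5)=40, T(6)=-8, T(7)=84, T(8)=72, T(9)=328, T(10)=632, T(11)=1776, T(12)=4160, T(13)=10608, T(14)=25984, T(15)=64864; answer 64864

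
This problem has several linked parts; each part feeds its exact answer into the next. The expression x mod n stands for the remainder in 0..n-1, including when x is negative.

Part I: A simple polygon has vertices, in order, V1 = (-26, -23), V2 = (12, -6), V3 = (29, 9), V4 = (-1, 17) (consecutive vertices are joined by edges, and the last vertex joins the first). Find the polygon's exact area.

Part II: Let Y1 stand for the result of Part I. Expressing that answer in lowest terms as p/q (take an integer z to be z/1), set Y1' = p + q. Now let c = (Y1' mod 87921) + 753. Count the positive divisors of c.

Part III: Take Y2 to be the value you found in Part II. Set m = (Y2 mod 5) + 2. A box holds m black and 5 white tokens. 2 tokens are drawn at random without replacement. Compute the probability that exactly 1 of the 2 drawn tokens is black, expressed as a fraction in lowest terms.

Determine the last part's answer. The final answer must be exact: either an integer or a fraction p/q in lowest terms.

6/11

Part I: cross terms: (-26*-6 - 12*-23)=432, (12*9 - 29*-6)=282, (29*17 - -1*9)=502, (-1*-23 - -26*17)=465; twice the area = |1681| = 1681; area = 1681/2; answer 1681/2
Part II: Y1 = 1681/2; threaded value p + q = 1683; c = 2436; 2436 = 2^2 * 3 * 7 * 29; number of divisors = (2+1) * (1+1) * (1+1) * (1+1) = 24; answer 24
Part III: Y2 = 24; m = 6; total draws C(11,2) = 55; favorable C(6,1)*C(5,1) = 30; P = 6/11; answer 6/11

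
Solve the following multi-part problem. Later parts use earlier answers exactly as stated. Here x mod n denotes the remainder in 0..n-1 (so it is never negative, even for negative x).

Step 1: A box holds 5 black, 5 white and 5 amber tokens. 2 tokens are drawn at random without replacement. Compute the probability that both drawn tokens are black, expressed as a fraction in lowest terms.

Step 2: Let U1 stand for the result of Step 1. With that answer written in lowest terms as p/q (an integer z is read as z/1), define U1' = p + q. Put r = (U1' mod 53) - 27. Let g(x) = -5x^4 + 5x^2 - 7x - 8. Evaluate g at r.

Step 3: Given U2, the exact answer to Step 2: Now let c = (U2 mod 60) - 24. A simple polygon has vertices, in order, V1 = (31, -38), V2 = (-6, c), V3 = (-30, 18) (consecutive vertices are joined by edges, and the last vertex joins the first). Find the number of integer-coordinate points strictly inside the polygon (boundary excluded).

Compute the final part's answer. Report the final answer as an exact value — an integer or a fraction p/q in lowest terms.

0

Step 1: total draws C(15,2) = 105; favorable C(5,2) = 10; P = 2/21; answer 2/21
Step 2: U1 = 2/21; threaded value p + q = 23; r = -4; -5*(-4)^4 + 5*(-4)^2 - 7*(-4)^1 - 8 = (-1280) + (80) + (28) + (-8) = -1180; answer -1180
Step 3: U2 = -1180; c = -4; cross terms: (31*-4 - -6*-38)=-352, (-6*18 - -30*-4)=-228, (-30*-38 - 31*18)=582; twice the area = |2| = 2; area = 1; boundary points = 1 + 2 + 1 = 4; strictly interior points = area - boundary/2 + 1 = 0; answer 0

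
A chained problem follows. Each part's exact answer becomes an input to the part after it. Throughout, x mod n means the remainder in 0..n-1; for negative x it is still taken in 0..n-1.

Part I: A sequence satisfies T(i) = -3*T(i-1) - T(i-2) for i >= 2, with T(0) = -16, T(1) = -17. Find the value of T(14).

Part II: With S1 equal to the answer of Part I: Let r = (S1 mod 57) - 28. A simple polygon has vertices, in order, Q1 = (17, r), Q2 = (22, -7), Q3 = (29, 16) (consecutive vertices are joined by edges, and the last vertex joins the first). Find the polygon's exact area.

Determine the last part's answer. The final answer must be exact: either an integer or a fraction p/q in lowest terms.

Part I: T(2) = -3*(-17) - 1*(-16) = 67; iterating: T(2)=67, T(3)=-184, T(4)=485, T(5)=-1271, T(6)=3328, T(7)=-8713, T(8)=22811, T(9)=-59720, T(10)=156349, T(11)=-409327, T(12)=1071632, T(13)=-2805569, T(14)=7345075; answer 7345075
Part II: S1 = 7345075; r = 27; cross terms: (17*-7 - 22*27)=-713, (22*16 - 29*-7)=555, (29*27 - 17*16)=511; twice the area = |353| = 353; area = 353/2; answer 353/2

353/2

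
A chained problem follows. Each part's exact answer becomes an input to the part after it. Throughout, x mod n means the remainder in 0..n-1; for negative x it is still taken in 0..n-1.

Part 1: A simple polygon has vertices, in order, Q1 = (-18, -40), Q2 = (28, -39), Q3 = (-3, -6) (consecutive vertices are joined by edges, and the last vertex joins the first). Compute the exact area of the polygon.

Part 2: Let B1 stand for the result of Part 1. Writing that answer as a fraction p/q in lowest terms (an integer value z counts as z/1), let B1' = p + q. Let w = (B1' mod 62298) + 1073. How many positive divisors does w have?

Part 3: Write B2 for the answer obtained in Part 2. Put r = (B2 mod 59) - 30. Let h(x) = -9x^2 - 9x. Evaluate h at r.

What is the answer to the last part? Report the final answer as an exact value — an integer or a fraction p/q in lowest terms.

Part 1: cross terms: (-18*-39 - 28*-40)=1822, (28*-6 - -3*-39)=-285, (-3*-40 - -18*-6)=12; twice the area = |1549| = 1549; area = 1549/2; answer 1549/2
Part 2: B1 = 1549/2; threaded value p + q = 1551; w = 2624; 2624 = 2^6 * 41; number of divisors = (6+1) * (1+1) = 14; answer 14
Part 3: B2 = 14; r = -16; -9*(-16)^2 - 9*(-16)^1 = (-2304) + (144) = -2160; answer -2160

-2160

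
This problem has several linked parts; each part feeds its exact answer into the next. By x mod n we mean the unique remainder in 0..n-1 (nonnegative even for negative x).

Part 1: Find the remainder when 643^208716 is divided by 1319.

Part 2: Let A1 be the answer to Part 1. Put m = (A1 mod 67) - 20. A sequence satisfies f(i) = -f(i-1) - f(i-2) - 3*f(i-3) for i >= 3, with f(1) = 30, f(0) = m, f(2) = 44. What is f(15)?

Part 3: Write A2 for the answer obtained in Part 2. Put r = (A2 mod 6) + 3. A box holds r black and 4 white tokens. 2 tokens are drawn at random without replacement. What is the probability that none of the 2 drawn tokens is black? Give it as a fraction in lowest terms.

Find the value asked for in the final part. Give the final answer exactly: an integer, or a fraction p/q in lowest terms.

3/14

Part 1: squarings mod 1319: 643^1=643, 643^2=602, 643^4=998, 643^8=159, 643^16=220, 643^32=916, 643^64=172, 643^128=566, 643^256=1158, 643^512=860, 643^1024=960, 643^2048=938, 643^4096=71, 643^8192=1084, 643^16384=1146, 643^32768=911, 643^65536=270, 643^131072=355; 643^208716 = 643^4 * 643^8 * 643^64 * 643^256 * 643^512 * 643^1024 * 643^2048 * 643^8192 * 643^65536 * 643^131072 = 792 (mod 1319); answer 792
Part 2: A1 = 792; m = 35; f(3) = -1*(44) - 1*(30) - 3*(35) = -179; iterating: f(3)=-179, f(4)=45, f(5)=2, f(6)=490, f(7)=-627, f(8)=131, f(9)=-974, f(10)=2724, f(11)=-2143, f(12)=2341, f(13)=-8370, f(14)=12458, f(15)=-11111; answer -11111
Part 3: A2 = -11111; r = 4; total draws C(8,2) = 28; favorable C(4,2) = 6; P = 3/14; answer 3/14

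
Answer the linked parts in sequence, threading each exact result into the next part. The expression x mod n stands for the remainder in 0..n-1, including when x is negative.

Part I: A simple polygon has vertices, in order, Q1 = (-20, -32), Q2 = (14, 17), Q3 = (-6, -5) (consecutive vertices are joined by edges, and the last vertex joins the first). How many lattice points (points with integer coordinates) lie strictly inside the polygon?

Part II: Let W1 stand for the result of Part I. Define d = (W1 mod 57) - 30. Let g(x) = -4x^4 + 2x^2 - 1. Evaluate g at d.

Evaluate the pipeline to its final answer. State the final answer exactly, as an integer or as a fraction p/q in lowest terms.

Part I: cross terms: (-20*17 - 14*-32)=108, (14*-5 - -6*17)=32, (-6*-32 - -20*-5)=92; twice the area = |232| = 232; area = 116; boundary points = 1 + 2 + 1 = 4; strictly interior points = area - boundary/2 + 1 = 115; answer 115
Part II: W1 = 115; d = -29; -4*(-29)^4 + 2*(-29)^2 - 1 = (-2829124) + (1682) + (-1) = -2827443; answer -2827443

-2827443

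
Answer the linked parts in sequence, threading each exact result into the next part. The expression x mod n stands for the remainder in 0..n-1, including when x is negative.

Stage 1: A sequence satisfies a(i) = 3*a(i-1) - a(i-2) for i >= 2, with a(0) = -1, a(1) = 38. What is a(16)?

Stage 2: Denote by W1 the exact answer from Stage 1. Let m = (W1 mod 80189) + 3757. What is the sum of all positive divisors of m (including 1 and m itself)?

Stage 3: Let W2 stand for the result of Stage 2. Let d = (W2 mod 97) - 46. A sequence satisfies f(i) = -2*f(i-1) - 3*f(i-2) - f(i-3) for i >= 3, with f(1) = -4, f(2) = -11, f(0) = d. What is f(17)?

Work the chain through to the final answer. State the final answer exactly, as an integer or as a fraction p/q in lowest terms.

-12464

Stage 1: a(2) = 3*(38) - 1*(-1) = 115; iterating: a(2)=115, a(3)=307, a(4)=806, a(5)=2111, a(6)=5527, a(7)=14470, a(8)=37883, a(9)=99179, a(10)=259654, a(11)=679783, a(12)=1779695, a(13)=4659302, a(14)=12198211, a(15)=31935331, a(16)=83607782; answer 83607782
Stage 2: W1 = 83607782; m = 54601; 54601 is prime, so its only divisors are 1 and 54601; sigma = 1 + 54601 = 54602; answer 54602
Stage 3: W2 = 54602; d = 42; f(3) = -2*(-11) - 3*(-4) - 1*(42) = -8; iterating: f(3)=-8, f(4)=53, f(5)=-71, f(6)=-9, f(7)=178, f(8)=-258, f(9)=-9, f(10)=614, f(11)=-943, f(12)=53, f(13)=2109, f(14)=-3434, f(15)=488, f(16)=7217, f(17)=-12464; answer -12464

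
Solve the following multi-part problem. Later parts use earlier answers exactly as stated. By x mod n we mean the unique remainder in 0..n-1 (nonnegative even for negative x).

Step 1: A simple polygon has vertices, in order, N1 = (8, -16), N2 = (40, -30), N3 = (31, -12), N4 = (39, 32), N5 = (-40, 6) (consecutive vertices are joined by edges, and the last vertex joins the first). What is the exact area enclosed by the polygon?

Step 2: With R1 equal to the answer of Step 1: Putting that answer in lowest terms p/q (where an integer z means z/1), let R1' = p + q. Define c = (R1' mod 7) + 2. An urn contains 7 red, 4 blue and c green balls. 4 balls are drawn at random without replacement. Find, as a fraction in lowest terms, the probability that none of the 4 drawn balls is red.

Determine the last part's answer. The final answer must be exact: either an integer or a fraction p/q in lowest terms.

Step 1: cross terms: (8*-30 - 40*-16)=400, (40*-12 - 31*-30)=450, (31*32 - 39*-12)=1460, (39*6 - -40*32)=1514, (-40*-16 - 8*6)=592; twice the area = |4416| = 4416; area = 2208; answer 2208
Step 2: R1 = 2208; threaded value p + q = 2209; c = 6; total draws C(17,4) = 2380; favorable C(10,4) = 210; P = 3/34; answer 3/34

3/34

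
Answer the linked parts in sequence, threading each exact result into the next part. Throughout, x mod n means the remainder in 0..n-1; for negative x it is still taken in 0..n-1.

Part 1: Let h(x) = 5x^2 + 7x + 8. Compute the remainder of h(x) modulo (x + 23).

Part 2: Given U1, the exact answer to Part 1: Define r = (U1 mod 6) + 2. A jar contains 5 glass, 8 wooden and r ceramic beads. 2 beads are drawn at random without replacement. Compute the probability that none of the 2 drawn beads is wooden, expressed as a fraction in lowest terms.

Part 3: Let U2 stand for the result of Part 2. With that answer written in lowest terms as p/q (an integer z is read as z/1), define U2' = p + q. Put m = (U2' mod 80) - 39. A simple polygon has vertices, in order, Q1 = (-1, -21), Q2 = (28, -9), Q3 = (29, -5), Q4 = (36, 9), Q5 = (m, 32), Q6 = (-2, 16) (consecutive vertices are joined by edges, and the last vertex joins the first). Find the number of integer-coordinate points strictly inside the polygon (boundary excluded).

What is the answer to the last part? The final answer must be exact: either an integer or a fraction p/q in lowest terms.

1225

Part 1: remainder = value at the root: 5*(-23)^2 + 7*(-23)^1 + 8 = (2645) + (-161) + (8) = 2492; answer 2492
Part 2: U1 = 2492; r = 4; total draws C(17,2) = 136; favorable C(9,2) = 36; P = 9/34; answer 9/34
Part 3: U2 = 9/34; threaded value p + q = 43; m = 4; cross terms: (-1*-9 - 28*-21)=597, (28*-5 - 29*-9)=121, (29*9 - 36*-5)=441, (36*32 - 4*9)=1116, (4*16 - -2*32)=128, (-2*-21 - -1*16)=58; twice the area = |2461| = 2461; area = 2461/2; boundary points = 1 + 1 + 7 + 1 + 2 + 1 = 13; strictly interior points = area - boundary/2 + 1 = 1225; answer 1225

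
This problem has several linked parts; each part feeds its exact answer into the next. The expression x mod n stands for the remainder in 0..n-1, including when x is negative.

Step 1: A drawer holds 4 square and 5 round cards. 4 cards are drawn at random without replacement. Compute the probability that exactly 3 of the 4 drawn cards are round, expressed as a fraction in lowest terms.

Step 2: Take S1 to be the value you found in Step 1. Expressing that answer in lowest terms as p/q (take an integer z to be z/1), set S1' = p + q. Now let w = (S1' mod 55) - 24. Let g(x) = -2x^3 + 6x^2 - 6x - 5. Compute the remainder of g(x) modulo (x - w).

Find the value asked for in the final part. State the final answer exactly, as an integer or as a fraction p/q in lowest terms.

Step 1: total draws C(9,4) = 126; favorable C(5,3)*C(4,1) = 40; P = 20/63; answer 20/63
Step 2: S1 = 20/63; threaded value p + q = 83; w = 4; remainder = value at the root: -2*(4)^3 + 6*(4)^2 - 6*(4)^1 - 5 = (-128) + (96) + (-24) + (-5) = -61; answer -61

-61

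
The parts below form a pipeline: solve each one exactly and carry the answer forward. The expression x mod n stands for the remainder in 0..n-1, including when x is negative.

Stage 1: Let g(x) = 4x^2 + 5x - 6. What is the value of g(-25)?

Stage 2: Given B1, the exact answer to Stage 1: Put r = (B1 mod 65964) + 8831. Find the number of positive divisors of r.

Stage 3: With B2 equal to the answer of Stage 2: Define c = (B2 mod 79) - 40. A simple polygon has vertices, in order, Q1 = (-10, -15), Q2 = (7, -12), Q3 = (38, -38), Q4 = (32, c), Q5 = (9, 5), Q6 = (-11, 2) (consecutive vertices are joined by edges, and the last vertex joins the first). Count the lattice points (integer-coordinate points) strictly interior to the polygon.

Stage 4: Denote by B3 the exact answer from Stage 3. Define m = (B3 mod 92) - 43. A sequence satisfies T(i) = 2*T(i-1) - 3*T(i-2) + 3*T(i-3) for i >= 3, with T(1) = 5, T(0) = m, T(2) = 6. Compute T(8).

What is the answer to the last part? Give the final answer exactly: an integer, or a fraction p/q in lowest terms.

Stage 1: 4*(-25)^2 + 5*(-25)^1 - 6 = (2500) + (-125) + (-6) = 2369; answer 2369
Stage 2: B1 = 2369; r = 11200; 11200 = 2^6 * 5^2 * 7; number of divisors = (6+1) * (2+1) * (1+1) = 42; answer 42
Stage 3: B2 = 42; c = 2; cross terms: (-10*-12 - 7*-15)=225, (7*-38 - 38*-12)=190, (38*2 - 32*-38)=1292, (32*5 - 9*2)=142, (9*2 - -11*5)=73, (-11*-15 - -10*2)=185; twice the area = |2107| = 2107; area = 2107/2; boundary points = 1 + 1 + 2 + 1 + 1 + 1 = 7; strictly interior points = area - boundary/2 + 1 = 1051; answer 1051
Stage 4: B3 = 1051; m = -4; T(3) = 2*(6) - 3*(5) + 3*(-4) = -15; iterating: T(3)=-15, T(4)=-33, T(5)=-3, T(6)=48, T(7)=6, T(8)=-141; answer -141

-141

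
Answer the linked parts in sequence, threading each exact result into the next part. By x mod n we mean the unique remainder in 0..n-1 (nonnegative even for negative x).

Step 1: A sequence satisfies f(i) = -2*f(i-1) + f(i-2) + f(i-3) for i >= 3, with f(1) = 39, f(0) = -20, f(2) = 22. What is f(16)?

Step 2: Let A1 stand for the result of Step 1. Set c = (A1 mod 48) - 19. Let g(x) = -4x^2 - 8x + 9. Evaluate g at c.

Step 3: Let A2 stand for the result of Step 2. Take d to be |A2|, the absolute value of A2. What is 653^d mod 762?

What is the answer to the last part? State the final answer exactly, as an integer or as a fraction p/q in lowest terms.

Step 1: f(3) = -2*(22) + 1*(39) + 1*(-20) = -25; iterating: f(3)=-25, f(4)=111, f(5)=-225, f(6)=536, f(7)=-1186, f(8)=2683, f(9)=-6016, f(10)=13529, f(11)=-30391, f(12)=68295, f(13)=-153452, f(14)=344808, f(15)=-774773, f(16)=1740902; answer 1740902
Step 2: A1 = 1740902; c = 19; -4*(19)^2 - 8*(19)^1 + 9 = (-1444) + (-152) + (9) = -1587; answer -1587
Step 3: A2 = -1587; d = 1587; squarings mod 762: 653^1=653, 653^2=451, 653^4=709, 653^8=523, 653^16=733, 653^32=79, 653^64=145, 653^128=451, 653^256=709, 653^512=523, 653^1024=733; 653^1587 = 653^1 * 653^2 * 653^16 * 653^32 * 653^512 * 653^1024 = 221 (mod 762); answer 221

221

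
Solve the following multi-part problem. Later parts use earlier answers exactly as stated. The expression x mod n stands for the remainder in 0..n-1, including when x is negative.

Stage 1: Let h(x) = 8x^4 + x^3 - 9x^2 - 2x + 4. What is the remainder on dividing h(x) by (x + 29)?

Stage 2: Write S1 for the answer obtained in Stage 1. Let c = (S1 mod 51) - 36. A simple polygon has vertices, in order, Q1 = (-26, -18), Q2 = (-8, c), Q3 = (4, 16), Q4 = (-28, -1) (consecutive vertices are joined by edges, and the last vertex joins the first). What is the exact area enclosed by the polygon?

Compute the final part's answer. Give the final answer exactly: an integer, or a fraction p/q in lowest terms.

Stage 1: remainder = value at the root: 8*(-29)^4 + 1*(-29)^3 - 9*(-29)^2 - 2*(-29)^1 + 4 = (5658248) + (-24389) + (-7569) + (58) + (4) = 5626352; answer 5626352
Stage 2: S1 = 5626352; c = -4; cross terms: (-26*-4 - -8*-18)=-40, (-8*16 - 4*-4)=-112, (4*-1 - -28*16)=444, (-28*-18 - -26*-1)=478; twice the area = |770| = 770; area = 385; answer 385

385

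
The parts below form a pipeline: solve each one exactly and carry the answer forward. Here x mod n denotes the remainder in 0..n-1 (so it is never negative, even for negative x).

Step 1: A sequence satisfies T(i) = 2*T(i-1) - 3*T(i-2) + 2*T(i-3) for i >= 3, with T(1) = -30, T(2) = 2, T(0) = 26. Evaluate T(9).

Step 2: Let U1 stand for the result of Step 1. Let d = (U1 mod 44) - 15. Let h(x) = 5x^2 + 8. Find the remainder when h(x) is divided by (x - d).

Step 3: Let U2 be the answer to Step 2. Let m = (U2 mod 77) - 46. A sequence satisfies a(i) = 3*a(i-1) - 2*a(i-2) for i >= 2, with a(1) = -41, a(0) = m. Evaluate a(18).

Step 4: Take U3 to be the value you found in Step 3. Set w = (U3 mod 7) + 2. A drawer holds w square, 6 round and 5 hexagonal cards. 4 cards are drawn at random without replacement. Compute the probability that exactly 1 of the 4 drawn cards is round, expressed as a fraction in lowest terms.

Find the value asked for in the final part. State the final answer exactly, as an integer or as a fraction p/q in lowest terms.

42/143

Step 1: T(3) = 2*(2) - 3*(-30) + 2*(26) = 146; iterating: T(3)=146, T(4)=226, T(5)=18, T(6)=-350, T(7)=-302, T(8)=482, T(9)=1170; answer 1170
Step 2: U1 = 1170; d = 11; remainder = value at the root: 5*(11)^2 + 8 = (605) + (8) = 613; answer 613
Step 3: U2 = 613; m = 28; a(2) = 3*(-41) - 2*(28) = -179; iterating: a(2)=-179, a(3)=-455, a(4)=-1007, a(5)=-2111, a(6)=-4319, a(7)=-8735, a(8)=-17567, a(9)=-35231, a(10)=-70559, a(11)=-141215, a(12)=-282527, a(13)=-565151, a(14)=-1130399, a(15)=-2260895, a(16)=-4521887, a(17)=-9043871, a(18)=-18087839; answer -18087839
Step 4: U3 = -18087839; w = 2; total draws C(13,4) = 715; favorable C(6,1)*C(7,3) = 210; P = 42/143; answer 42/143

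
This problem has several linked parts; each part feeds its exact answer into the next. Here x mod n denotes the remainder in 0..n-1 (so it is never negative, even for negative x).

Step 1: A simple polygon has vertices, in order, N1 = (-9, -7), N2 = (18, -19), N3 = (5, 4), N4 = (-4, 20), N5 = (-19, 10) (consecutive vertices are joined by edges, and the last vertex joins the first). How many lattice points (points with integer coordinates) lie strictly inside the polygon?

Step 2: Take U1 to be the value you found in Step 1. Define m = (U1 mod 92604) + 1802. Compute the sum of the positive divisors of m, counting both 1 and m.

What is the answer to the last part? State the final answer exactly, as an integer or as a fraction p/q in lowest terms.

Step 1: cross terms: (-9*-19 - 18*-7)=297, (18*4 - 5*-19)=167, (5*20 - -4*4)=116, (-4*10 - -19*20)=340, (-19*-7 - -9*10)=223; twice the area = |1143| = 1143; area = 1143/2; boundary points = 3 + 1 + 1 + 5 + 1 = 11; strictly interior points = area - boundary/2 + 1 = 567; answer 567
Step 2: U1 = 567; m = 2369; 2369 = 23 * 103; sigma = (1 + 23) * (1 + 103) = 24 * 104 = 2496; answer 2496

2496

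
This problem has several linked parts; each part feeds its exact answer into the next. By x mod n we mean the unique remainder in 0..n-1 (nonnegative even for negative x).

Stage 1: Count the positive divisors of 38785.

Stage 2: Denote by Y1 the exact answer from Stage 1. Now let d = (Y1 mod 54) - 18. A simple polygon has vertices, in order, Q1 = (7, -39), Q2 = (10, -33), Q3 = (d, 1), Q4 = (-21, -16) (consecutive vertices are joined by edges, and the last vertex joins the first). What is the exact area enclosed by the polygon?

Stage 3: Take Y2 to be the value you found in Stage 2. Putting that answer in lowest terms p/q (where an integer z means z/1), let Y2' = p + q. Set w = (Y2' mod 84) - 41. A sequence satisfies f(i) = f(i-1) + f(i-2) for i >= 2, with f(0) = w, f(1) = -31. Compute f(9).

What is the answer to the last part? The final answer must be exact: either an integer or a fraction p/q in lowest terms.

Stage 1: 38785 = 5 * 7757; number of divisors = (1+1) * (1+1) = 4; answer 4
Stage 2: Y1 = 4; d = -14; cross terms: (7*-33 - 10*-39)=159, (10*1 - -14*-33)=-452, (-14*-16 - -21*1)=245, (-21*-39 - 7*-16)=931; twice the area = |883| = 883; area = 883/2; answer 883/2
Stage 3: Y2 = 883/2; threaded value p + q = 885; w = 4; f(2) = 1*(-31) + 1*(4) = -27; iterating: f(2)=-27, f(3)=-58, f(4)=-85, f(5)=-143, f(6)=-228, f(7)=-371, f(8)=-599, f(9)=-970; answer -970

-970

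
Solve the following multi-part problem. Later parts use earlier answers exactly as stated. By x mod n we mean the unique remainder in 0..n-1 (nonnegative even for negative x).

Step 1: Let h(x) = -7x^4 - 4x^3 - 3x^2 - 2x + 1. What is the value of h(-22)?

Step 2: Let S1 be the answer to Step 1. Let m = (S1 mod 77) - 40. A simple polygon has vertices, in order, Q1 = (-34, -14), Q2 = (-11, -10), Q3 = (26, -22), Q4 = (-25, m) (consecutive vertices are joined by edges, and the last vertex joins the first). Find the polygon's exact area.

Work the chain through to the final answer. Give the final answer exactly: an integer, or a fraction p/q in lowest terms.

Step 1: -7*(-22)^4 - 4*(-22)^3 - 3*(-22)^2 - 2*(-22)^1 + 1 = (-1639792) + (42592) + (-1452) + (44) + (1) = -1598607; answer -1598607
Step 2: S1 = -1598607; m = 27; cross terms: (-34*-10 - -11*-14)=186, (-11*-22 - 26*-10)=502, (26*27 - -25*-22)=152, (-25*-14 - -34*27)=1268; twice the area = |2108| = 2108; area = 1054; answer 1054

1054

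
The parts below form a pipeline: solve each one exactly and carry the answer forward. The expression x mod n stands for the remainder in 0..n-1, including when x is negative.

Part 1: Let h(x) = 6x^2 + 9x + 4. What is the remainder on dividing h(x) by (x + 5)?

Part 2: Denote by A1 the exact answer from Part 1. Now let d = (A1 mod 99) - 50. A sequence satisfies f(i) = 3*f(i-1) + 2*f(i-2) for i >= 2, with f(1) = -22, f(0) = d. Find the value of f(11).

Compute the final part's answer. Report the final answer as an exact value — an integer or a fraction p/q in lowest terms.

-12612434

Part 1: remainder = value at the root: 6*(-5)^2 + 9*(-5)^1 + 4 = (150) + (-45) + (4) = 109; answer 109
Part 2: A1 = 109; d = -40; f(2) = 3*(-22) + 2*(-40) = -146; iterating: f(2)=-146, f(3)=-482, f(4)=-1738, f(5)=-6178, f(6)=-22010, f(7)=-78386, f(8)=-279178, f(9)=-994306, f(10)=-3541274, f(11)=-12612434; answer -12612434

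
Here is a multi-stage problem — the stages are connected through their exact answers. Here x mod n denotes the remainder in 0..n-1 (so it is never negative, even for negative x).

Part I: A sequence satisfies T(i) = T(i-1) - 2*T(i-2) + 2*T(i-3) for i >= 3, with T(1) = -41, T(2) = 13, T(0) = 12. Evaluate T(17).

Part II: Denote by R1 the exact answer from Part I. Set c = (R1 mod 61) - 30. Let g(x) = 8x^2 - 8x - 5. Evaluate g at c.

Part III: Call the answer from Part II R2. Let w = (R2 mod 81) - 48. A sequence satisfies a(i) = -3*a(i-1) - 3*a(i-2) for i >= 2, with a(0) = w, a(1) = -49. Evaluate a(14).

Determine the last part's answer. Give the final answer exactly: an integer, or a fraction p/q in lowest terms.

129033

Part I: T(3) = 1*(13) - 2*(-41) + 2*(12) = 119; iterating: T(3)=119, T(4)=11, T(5)=-201, T(6)=15, T(7)=439, T(8)=7, T(9)=-841, T(10)=23, T(11)=1719, T(12)=-9, T(13)=-3401, T(14)=55, T(15)=6839, T(16)=-73, T(17)=-13641; answer -13641
Part II: R1 = -13641; c = -7; 8*(-7)^2 - 8*(-7)^1 - 5 = (392) + (56) + (-5) = 443; answer 443
Part III: R2 = 443; w = -10; a(2) = -3*(-49) - 3*(-10) = 177; iterating: a(2)=177, a(3)=-384, a(4)=621, a(5)=-711, a(6)=270, a(7)=1323, a(8)=-4779, a(9)=10368, a(10)=-16767, a(11)=19197, a(12)=-7290, a(13)=-35721, a(14)=129033; answer 129033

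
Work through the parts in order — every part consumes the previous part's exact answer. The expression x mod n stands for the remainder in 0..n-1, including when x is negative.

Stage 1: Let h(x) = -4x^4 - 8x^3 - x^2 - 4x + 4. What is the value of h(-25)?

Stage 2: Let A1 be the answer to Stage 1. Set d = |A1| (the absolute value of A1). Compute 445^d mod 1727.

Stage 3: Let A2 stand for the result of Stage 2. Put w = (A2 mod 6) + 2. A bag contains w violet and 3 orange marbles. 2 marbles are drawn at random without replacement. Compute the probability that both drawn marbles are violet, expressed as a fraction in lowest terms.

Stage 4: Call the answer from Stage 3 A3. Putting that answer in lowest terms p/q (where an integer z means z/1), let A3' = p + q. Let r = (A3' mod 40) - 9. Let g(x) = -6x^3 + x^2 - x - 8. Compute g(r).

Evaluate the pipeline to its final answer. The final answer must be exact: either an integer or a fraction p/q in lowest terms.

-5918

Stage 1: -4*(-25)^4 - 8*(-25)^3 - 1*(-25)^2 - 4*(-25)^1 + 4 = (-1562500) + (125000) + (-625) + (100) + (4) = -1438021; answer -1438021
Stage 2: A1 = -1438021; d = 1438021; squarings mod 1727: 445^1=445, 445^2=1147, 445^4=1362, 445^8=246, 445^16=71, 445^32=1587, 445^64=603, 445^128=939, 445^256=951, 445^512=1180, 445^1024=438, 445^2048=147, 445^4096=885, 445^8192=894, 445^16384=1362, 445^32768=246, 445^65536=71, 445^131072=1587, 445^262144=603, 445^524288=939, 445^1048576=951; 445^1438021 = 445^1 * 445^4 * 445^64 * 445^256 * 445^4096 * 445^8192 * 445^16384 * 445^32768 * 445^65536 * 445^262144 * 445^1048576 = 1677 (mod 1727); answer 1677
Stage 3: A2 = 1677; w = 5; total draws C(8,2) = 28; favorable C(5,2) = 10; P = 5/14; answer 5/14
Stage 4: A3 = 5/14; threaded value p + q = 19; r = 10; -6*(10)^3 + 1*(10)^2 - 1*(10)^1 - 8 = (-6000) + (100) + (-10) + (-8) = -5918; answer -5918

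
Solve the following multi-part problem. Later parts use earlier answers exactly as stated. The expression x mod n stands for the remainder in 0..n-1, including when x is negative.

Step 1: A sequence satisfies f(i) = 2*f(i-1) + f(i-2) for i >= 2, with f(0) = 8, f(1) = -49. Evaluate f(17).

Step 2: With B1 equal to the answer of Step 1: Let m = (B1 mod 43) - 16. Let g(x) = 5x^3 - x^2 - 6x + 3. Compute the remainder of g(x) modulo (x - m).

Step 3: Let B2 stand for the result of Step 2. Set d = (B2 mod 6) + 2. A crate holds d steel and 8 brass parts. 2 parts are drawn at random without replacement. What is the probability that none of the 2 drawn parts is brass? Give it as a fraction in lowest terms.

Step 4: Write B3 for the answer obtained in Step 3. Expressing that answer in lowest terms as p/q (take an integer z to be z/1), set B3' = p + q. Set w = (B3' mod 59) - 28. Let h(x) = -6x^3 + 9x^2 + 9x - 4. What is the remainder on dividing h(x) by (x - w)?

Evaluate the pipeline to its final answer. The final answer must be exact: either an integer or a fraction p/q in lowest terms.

Step 1: f(2) = 2*(-49) + 1*(8) = -90; iterating: f(2)=-90, f(3)=-229, f(4)=-548, f(5)=-1325, f(6)=-3198, f(7)=-7721, f(8)=-18640, f(9)=-45001, f(10)=-108642, f(11)=-262285, f(12)=-633212, f(13)=-1528709, f(14)=-3690630, f(15)=-8909969, f(16)=-21510568, f(17)=-51931105; answer -51931105
Step 2: B1 = -51931105; m = 22; remainder = value at the root: 5*(22)^3 - 1*(22)^2 - 6*(22)^1 + 3 = (53240) + (-484) + (-132) + (3) = 52627; answer 52627
Step 3: B2 = 52627; d = 3; total draws C(11,2) = 55; favorable C(3,2) = 3; P = 3/55; answer 3/55
Step 4: B3 = 3/55; threaded value p + q = 58; w = 30; remainder = value at the root: -6*(30)^3 + 9*(30)^2 + 9*(30)^1 - 4 = (-162000) + (8100) + (270) + (-4) = -153634; answer -153634

-153634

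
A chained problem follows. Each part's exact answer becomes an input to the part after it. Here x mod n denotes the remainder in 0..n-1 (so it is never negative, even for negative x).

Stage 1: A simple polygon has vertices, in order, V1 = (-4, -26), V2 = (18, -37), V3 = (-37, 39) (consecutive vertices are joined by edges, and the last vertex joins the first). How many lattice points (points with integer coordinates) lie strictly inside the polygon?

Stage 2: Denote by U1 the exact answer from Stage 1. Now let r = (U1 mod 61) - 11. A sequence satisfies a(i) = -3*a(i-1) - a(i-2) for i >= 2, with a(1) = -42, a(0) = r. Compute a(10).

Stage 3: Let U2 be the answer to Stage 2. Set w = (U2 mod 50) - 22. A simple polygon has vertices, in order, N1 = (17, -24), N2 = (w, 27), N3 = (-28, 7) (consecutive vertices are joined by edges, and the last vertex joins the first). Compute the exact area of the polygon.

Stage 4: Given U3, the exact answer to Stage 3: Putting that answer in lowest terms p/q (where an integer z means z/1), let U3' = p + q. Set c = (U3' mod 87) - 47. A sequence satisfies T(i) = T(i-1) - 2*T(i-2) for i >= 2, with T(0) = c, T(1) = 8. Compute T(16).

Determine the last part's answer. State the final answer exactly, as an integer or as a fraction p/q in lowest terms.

-6198

Stage 1: cross terms: (-4*-37 - 18*-26)=616, (18*39 - -37*-37)=-667, (-37*-26 - -4*39)=1118; twice the area = |1067| = 1067; area = 1067/2; boundary points = 11 + 1 + 1 = 13; strictly interior points = area - boundary/2 + 1 = 528; answer 528
Stage 2: U1 = 528; r = 29; a(2) = -3*(-42) - 1*(29) = 97; iterating: a(2)=97, a(3)=-249, a(4)=650, a(5)=-1701, a(6)=4453, a(7)=-11658, a(8)=30521, a(9)=-79905, a(10)=209194; answer 209194
Stage 3: U2 = 209194; w = 22; cross terms: (17*27 - 22*-24)=987, (22*7 - -28*27)=910, (-28*-24 - 17*7)=553; twice the area = |2450| = 2450; area = 1225; answer 1225
Stage 4: U3 = 1225; threaded value p + q = 1226; c = -39; T(2) = 1*(8) - 2*(-39) = 86; iterating: T(2)=86, T(3)=70, T(4)=-102, T(5)=-242, T(6)=-38, T(7)=446, T(8)=522, T(9)=-370, T(10)=-1414, T(11)=-674, T(12)=2154, T(13)=3502, T(14)=-806, T(15)=-7810, T(16)=-6198; answer -6198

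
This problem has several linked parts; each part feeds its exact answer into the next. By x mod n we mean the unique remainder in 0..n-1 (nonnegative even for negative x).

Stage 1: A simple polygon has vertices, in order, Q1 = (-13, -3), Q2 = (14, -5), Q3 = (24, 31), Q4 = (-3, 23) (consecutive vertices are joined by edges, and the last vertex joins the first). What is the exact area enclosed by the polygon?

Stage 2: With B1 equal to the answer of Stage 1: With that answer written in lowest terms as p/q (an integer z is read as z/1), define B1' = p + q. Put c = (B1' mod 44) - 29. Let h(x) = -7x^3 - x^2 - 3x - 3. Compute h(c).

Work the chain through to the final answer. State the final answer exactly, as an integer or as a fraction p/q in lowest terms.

Stage 1: cross terms: (-13*-5 - 14*-3)=107, (14*31 - 24*-5)=554, (24*23 - -3*31)=645, (-3*-3 - -13*23)=308; twice the area = |1614| = 1614; area = 807; answer 807
Stage 2: B1 = 807; threaded value p + q = 808; c = -13; -7*(-13)^3 - 1*(-13)^2 - 3*(-13)^1 - 3 = (15379) + (-169) + (39) + (-3) = 15246; answer 15246

15246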